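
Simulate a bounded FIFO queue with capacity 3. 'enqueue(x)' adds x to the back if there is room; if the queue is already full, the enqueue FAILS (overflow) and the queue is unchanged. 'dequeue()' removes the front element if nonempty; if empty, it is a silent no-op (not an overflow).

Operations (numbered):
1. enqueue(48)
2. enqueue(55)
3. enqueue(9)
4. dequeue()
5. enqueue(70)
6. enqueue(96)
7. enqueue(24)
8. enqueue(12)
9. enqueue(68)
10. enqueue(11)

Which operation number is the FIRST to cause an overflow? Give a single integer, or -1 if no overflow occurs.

1. enqueue(48): size=1
2. enqueue(55): size=2
3. enqueue(9): size=3
4. dequeue(): size=2
5. enqueue(70): size=3
6. enqueue(96): size=3=cap → OVERFLOW (fail)
7. enqueue(24): size=3=cap → OVERFLOW (fail)
8. enqueue(12): size=3=cap → OVERFLOW (fail)
9. enqueue(68): size=3=cap → OVERFLOW (fail)
10. enqueue(11): size=3=cap → OVERFLOW (fail)

Answer: 6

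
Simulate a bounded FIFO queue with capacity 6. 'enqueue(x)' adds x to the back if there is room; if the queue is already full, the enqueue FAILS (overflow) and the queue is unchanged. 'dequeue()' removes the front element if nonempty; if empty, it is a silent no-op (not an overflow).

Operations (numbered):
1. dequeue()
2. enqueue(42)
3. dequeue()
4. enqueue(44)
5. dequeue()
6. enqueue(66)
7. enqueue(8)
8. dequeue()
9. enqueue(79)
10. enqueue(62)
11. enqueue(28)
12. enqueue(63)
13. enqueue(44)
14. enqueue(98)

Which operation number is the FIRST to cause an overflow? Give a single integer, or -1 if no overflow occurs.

1. dequeue(): empty, no-op, size=0
2. enqueue(42): size=1
3. dequeue(): size=0
4. enqueue(44): size=1
5. dequeue(): size=0
6. enqueue(66): size=1
7. enqueue(8): size=2
8. dequeue(): size=1
9. enqueue(79): size=2
10. enqueue(62): size=3
11. enqueue(28): size=4
12. enqueue(63): size=5
13. enqueue(44): size=6
14. enqueue(98): size=6=cap → OVERFLOW (fail)

Answer: 14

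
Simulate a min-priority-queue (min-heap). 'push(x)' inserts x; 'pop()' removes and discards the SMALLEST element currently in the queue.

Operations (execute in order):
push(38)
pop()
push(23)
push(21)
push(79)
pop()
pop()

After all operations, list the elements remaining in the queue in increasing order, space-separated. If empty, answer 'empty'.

push(38): heap contents = [38]
pop() → 38: heap contents = []
push(23): heap contents = [23]
push(21): heap contents = [21, 23]
push(79): heap contents = [21, 23, 79]
pop() → 21: heap contents = [23, 79]
pop() → 23: heap contents = [79]

Answer: 79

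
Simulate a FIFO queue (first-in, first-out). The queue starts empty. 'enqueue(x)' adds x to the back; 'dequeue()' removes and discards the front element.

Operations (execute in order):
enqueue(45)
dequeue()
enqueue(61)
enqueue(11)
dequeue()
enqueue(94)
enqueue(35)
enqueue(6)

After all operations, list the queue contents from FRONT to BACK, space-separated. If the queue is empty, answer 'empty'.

enqueue(45): [45]
dequeue(): []
enqueue(61): [61]
enqueue(11): [61, 11]
dequeue(): [11]
enqueue(94): [11, 94]
enqueue(35): [11, 94, 35]
enqueue(6): [11, 94, 35, 6]

Answer: 11 94 35 6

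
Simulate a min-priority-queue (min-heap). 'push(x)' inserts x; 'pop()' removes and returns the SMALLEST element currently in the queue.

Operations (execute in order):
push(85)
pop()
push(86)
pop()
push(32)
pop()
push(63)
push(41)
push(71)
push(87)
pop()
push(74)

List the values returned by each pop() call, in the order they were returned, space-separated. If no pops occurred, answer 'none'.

push(85): heap contents = [85]
pop() → 85: heap contents = []
push(86): heap contents = [86]
pop() → 86: heap contents = []
push(32): heap contents = [32]
pop() → 32: heap contents = []
push(63): heap contents = [63]
push(41): heap contents = [41, 63]
push(71): heap contents = [41, 63, 71]
push(87): heap contents = [41, 63, 71, 87]
pop() → 41: heap contents = [63, 71, 87]
push(74): heap contents = [63, 71, 74, 87]

Answer: 85 86 32 41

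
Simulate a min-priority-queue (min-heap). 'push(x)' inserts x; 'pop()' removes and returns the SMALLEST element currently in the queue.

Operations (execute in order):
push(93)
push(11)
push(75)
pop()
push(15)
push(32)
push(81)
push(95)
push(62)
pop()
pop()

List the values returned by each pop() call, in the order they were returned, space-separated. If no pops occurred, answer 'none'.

push(93): heap contents = [93]
push(11): heap contents = [11, 93]
push(75): heap contents = [11, 75, 93]
pop() → 11: heap contents = [75, 93]
push(15): heap contents = [15, 75, 93]
push(32): heap contents = [15, 32, 75, 93]
push(81): heap contents = [15, 32, 75, 81, 93]
push(95): heap contents = [15, 32, 75, 81, 93, 95]
push(62): heap contents = [15, 32, 62, 75, 81, 93, 95]
pop() → 15: heap contents = [32, 62, 75, 81, 93, 95]
pop() → 32: heap contents = [62, 75, 81, 93, 95]

Answer: 11 15 32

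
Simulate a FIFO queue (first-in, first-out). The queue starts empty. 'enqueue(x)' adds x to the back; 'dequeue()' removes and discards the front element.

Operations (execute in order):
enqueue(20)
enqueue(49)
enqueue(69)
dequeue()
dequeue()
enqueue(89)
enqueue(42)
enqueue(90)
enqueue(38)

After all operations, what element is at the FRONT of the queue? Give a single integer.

Answer: 69

Derivation:
enqueue(20): queue = [20]
enqueue(49): queue = [20, 49]
enqueue(69): queue = [20, 49, 69]
dequeue(): queue = [49, 69]
dequeue(): queue = [69]
enqueue(89): queue = [69, 89]
enqueue(42): queue = [69, 89, 42]
enqueue(90): queue = [69, 89, 42, 90]
enqueue(38): queue = [69, 89, 42, 90, 38]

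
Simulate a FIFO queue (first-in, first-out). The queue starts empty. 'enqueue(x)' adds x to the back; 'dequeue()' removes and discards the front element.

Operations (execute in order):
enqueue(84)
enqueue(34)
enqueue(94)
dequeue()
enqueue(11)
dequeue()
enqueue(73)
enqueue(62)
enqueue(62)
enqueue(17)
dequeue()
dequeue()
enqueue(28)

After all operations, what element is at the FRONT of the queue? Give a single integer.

enqueue(84): queue = [84]
enqueue(34): queue = [84, 34]
enqueue(94): queue = [84, 34, 94]
dequeue(): queue = [34, 94]
enqueue(11): queue = [34, 94, 11]
dequeue(): queue = [94, 11]
enqueue(73): queue = [94, 11, 73]
enqueue(62): queue = [94, 11, 73, 62]
enqueue(62): queue = [94, 11, 73, 62, 62]
enqueue(17): queue = [94, 11, 73, 62, 62, 17]
dequeue(): queue = [11, 73, 62, 62, 17]
dequeue(): queue = [73, 62, 62, 17]
enqueue(28): queue = [73, 62, 62, 17, 28]

Answer: 73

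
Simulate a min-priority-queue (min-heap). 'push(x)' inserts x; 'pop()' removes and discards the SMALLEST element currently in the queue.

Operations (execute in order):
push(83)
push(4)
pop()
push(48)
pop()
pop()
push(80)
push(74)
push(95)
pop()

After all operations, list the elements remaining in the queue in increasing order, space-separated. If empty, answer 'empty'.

Answer: 80 95

Derivation:
push(83): heap contents = [83]
push(4): heap contents = [4, 83]
pop() → 4: heap contents = [83]
push(48): heap contents = [48, 83]
pop() → 48: heap contents = [83]
pop() → 83: heap contents = []
push(80): heap contents = [80]
push(74): heap contents = [74, 80]
push(95): heap contents = [74, 80, 95]
pop() → 74: heap contents = [80, 95]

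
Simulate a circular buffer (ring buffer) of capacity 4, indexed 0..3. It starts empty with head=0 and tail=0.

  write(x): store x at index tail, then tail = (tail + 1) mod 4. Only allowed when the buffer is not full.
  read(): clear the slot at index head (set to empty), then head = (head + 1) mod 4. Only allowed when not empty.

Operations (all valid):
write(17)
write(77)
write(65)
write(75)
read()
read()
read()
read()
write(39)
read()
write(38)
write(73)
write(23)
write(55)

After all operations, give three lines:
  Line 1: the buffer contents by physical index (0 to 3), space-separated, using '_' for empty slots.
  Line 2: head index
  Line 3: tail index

write(17): buf=[17 _ _ _], head=0, tail=1, size=1
write(77): buf=[17 77 _ _], head=0, tail=2, size=2
write(65): buf=[17 77 65 _], head=0, tail=3, size=3
write(75): buf=[17 77 65 75], head=0, tail=0, size=4
read(): buf=[_ 77 65 75], head=1, tail=0, size=3
read(): buf=[_ _ 65 75], head=2, tail=0, size=2
read(): buf=[_ _ _ 75], head=3, tail=0, size=1
read(): buf=[_ _ _ _], head=0, tail=0, size=0
write(39): buf=[39 _ _ _], head=0, tail=1, size=1
read(): buf=[_ _ _ _], head=1, tail=1, size=0
write(38): buf=[_ 38 _ _], head=1, tail=2, size=1
write(73): buf=[_ 38 73 _], head=1, tail=3, size=2
write(23): buf=[_ 38 73 23], head=1, tail=0, size=3
write(55): buf=[55 38 73 23], head=1, tail=1, size=4

Answer: 55 38 73 23
1
1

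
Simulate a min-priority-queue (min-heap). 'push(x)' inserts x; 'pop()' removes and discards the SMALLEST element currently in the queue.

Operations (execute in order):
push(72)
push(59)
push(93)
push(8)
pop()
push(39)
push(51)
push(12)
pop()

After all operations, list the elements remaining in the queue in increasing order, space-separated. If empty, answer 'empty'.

push(72): heap contents = [72]
push(59): heap contents = [59, 72]
push(93): heap contents = [59, 72, 93]
push(8): heap contents = [8, 59, 72, 93]
pop() → 8: heap contents = [59, 72, 93]
push(39): heap contents = [39, 59, 72, 93]
push(51): heap contents = [39, 51, 59, 72, 93]
push(12): heap contents = [12, 39, 51, 59, 72, 93]
pop() → 12: heap contents = [39, 51, 59, 72, 93]

Answer: 39 51 59 72 93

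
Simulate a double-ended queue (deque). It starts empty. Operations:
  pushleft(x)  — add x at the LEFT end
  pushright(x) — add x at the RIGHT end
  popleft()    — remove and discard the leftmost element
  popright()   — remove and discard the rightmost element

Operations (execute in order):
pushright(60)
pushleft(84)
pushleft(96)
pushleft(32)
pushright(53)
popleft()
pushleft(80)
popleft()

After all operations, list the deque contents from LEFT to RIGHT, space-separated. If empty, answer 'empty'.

pushright(60): [60]
pushleft(84): [84, 60]
pushleft(96): [96, 84, 60]
pushleft(32): [32, 96, 84, 60]
pushright(53): [32, 96, 84, 60, 53]
popleft(): [96, 84, 60, 53]
pushleft(80): [80, 96, 84, 60, 53]
popleft(): [96, 84, 60, 53]

Answer: 96 84 60 53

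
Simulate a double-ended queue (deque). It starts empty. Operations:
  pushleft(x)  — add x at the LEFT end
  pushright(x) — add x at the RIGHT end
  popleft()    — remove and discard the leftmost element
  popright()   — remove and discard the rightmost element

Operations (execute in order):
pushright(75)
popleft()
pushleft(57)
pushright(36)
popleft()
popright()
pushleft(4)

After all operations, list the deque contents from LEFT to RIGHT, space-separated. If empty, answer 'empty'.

pushright(75): [75]
popleft(): []
pushleft(57): [57]
pushright(36): [57, 36]
popleft(): [36]
popright(): []
pushleft(4): [4]

Answer: 4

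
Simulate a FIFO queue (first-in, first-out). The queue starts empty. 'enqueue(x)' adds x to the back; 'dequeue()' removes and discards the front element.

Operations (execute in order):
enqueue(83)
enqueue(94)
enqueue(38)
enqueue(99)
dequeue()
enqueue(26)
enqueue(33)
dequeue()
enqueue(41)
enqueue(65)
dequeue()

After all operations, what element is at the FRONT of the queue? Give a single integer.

enqueue(83): queue = [83]
enqueue(94): queue = [83, 94]
enqueue(38): queue = [83, 94, 38]
enqueue(99): queue = [83, 94, 38, 99]
dequeue(): queue = [94, 38, 99]
enqueue(26): queue = [94, 38, 99, 26]
enqueue(33): queue = [94, 38, 99, 26, 33]
dequeue(): queue = [38, 99, 26, 33]
enqueue(41): queue = [38, 99, 26, 33, 41]
enqueue(65): queue = [38, 99, 26, 33, 41, 65]
dequeue(): queue = [99, 26, 33, 41, 65]

Answer: 99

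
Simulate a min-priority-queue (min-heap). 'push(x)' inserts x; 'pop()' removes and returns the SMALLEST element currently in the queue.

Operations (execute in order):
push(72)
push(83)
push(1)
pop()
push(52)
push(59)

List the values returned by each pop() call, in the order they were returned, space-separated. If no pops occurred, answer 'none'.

Answer: 1

Derivation:
push(72): heap contents = [72]
push(83): heap contents = [72, 83]
push(1): heap contents = [1, 72, 83]
pop() → 1: heap contents = [72, 83]
push(52): heap contents = [52, 72, 83]
push(59): heap contents = [52, 59, 72, 83]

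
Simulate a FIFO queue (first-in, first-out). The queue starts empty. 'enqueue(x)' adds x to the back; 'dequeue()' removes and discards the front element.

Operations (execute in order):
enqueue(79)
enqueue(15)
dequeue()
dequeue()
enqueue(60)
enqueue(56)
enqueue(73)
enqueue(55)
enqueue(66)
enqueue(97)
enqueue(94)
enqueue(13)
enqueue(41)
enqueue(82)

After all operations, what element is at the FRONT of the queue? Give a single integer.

enqueue(79): queue = [79]
enqueue(15): queue = [79, 15]
dequeue(): queue = [15]
dequeue(): queue = []
enqueue(60): queue = [60]
enqueue(56): queue = [60, 56]
enqueue(73): queue = [60, 56, 73]
enqueue(55): queue = [60, 56, 73, 55]
enqueue(66): queue = [60, 56, 73, 55, 66]
enqueue(97): queue = [60, 56, 73, 55, 66, 97]
enqueue(94): queue = [60, 56, 73, 55, 66, 97, 94]
enqueue(13): queue = [60, 56, 73, 55, 66, 97, 94, 13]
enqueue(41): queue = [60, 56, 73, 55, 66, 97, 94, 13, 41]
enqueue(82): queue = [60, 56, 73, 55, 66, 97, 94, 13, 41, 82]

Answer: 60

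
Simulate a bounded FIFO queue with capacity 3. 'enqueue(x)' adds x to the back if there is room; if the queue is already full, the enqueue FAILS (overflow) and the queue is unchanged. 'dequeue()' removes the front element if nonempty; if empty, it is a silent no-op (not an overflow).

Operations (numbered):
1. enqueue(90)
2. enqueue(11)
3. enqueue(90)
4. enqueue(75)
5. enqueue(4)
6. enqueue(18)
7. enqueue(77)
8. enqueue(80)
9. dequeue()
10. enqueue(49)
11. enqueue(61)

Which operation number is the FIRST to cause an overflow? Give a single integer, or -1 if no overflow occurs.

Answer: 4

Derivation:
1. enqueue(90): size=1
2. enqueue(11): size=2
3. enqueue(90): size=3
4. enqueue(75): size=3=cap → OVERFLOW (fail)
5. enqueue(4): size=3=cap → OVERFLOW (fail)
6. enqueue(18): size=3=cap → OVERFLOW (fail)
7. enqueue(77): size=3=cap → OVERFLOW (fail)
8. enqueue(80): size=3=cap → OVERFLOW (fail)
9. dequeue(): size=2
10. enqueue(49): size=3
11. enqueue(61): size=3=cap → OVERFLOW (fail)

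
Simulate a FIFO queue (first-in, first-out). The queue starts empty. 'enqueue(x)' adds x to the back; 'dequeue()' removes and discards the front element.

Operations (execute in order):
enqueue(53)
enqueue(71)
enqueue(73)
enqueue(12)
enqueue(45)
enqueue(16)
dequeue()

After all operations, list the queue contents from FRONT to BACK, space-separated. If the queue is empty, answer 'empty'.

Answer: 71 73 12 45 16

Derivation:
enqueue(53): [53]
enqueue(71): [53, 71]
enqueue(73): [53, 71, 73]
enqueue(12): [53, 71, 73, 12]
enqueue(45): [53, 71, 73, 12, 45]
enqueue(16): [53, 71, 73, 12, 45, 16]
dequeue(): [71, 73, 12, 45, 16]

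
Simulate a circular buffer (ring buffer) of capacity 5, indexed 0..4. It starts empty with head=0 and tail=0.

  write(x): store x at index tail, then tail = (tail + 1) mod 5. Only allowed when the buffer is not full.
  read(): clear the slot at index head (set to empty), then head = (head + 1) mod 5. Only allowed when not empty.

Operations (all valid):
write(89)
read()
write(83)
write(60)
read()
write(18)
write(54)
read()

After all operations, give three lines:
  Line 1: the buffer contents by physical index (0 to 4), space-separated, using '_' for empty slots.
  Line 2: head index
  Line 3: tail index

write(89): buf=[89 _ _ _ _], head=0, tail=1, size=1
read(): buf=[_ _ _ _ _], head=1, tail=1, size=0
write(83): buf=[_ 83 _ _ _], head=1, tail=2, size=1
write(60): buf=[_ 83 60 _ _], head=1, tail=3, size=2
read(): buf=[_ _ 60 _ _], head=2, tail=3, size=1
write(18): buf=[_ _ 60 18 _], head=2, tail=4, size=2
write(54): buf=[_ _ 60 18 54], head=2, tail=0, size=3
read(): buf=[_ _ _ 18 54], head=3, tail=0, size=2

Answer: _ _ _ 18 54
3
0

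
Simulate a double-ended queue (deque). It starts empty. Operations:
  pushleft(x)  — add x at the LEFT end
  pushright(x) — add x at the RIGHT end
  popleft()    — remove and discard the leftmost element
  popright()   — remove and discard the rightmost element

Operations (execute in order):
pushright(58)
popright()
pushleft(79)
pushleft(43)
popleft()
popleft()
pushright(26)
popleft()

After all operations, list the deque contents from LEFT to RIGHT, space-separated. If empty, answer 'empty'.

Answer: empty

Derivation:
pushright(58): [58]
popright(): []
pushleft(79): [79]
pushleft(43): [43, 79]
popleft(): [79]
popleft(): []
pushright(26): [26]
popleft(): []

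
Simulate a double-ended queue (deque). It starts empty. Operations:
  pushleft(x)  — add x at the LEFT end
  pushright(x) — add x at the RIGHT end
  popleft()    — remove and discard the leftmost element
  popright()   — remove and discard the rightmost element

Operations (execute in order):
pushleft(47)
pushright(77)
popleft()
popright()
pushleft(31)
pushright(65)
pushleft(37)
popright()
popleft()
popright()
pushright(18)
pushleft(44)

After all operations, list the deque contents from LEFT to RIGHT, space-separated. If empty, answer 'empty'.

Answer: 44 18

Derivation:
pushleft(47): [47]
pushright(77): [47, 77]
popleft(): [77]
popright(): []
pushleft(31): [31]
pushright(65): [31, 65]
pushleft(37): [37, 31, 65]
popright(): [37, 31]
popleft(): [31]
popright(): []
pushright(18): [18]
pushleft(44): [44, 18]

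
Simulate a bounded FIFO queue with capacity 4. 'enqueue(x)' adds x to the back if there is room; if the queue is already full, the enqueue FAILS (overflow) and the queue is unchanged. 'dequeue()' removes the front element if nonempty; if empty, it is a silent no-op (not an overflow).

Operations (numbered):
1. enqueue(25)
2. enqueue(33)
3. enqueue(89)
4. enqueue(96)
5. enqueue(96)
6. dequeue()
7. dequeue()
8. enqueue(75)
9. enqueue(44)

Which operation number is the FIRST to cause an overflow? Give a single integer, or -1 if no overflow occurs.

1. enqueue(25): size=1
2. enqueue(33): size=2
3. enqueue(89): size=3
4. enqueue(96): size=4
5. enqueue(96): size=4=cap → OVERFLOW (fail)
6. dequeue(): size=3
7. dequeue(): size=2
8. enqueue(75): size=3
9. enqueue(44): size=4

Answer: 5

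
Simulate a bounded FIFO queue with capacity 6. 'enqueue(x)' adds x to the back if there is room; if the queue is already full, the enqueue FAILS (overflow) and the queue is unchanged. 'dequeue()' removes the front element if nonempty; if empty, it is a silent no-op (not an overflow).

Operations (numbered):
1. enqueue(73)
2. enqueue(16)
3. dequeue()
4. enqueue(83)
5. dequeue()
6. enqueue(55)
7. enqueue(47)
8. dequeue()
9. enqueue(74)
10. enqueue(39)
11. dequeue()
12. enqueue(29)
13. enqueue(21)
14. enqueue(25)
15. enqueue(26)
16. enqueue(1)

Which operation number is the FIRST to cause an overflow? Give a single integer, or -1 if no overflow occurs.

Answer: 15

Derivation:
1. enqueue(73): size=1
2. enqueue(16): size=2
3. dequeue(): size=1
4. enqueue(83): size=2
5. dequeue(): size=1
6. enqueue(55): size=2
7. enqueue(47): size=3
8. dequeue(): size=2
9. enqueue(74): size=3
10. enqueue(39): size=4
11. dequeue(): size=3
12. enqueue(29): size=4
13. enqueue(21): size=5
14. enqueue(25): size=6
15. enqueue(26): size=6=cap → OVERFLOW (fail)
16. enqueue(1): size=6=cap → OVERFLOW (fail)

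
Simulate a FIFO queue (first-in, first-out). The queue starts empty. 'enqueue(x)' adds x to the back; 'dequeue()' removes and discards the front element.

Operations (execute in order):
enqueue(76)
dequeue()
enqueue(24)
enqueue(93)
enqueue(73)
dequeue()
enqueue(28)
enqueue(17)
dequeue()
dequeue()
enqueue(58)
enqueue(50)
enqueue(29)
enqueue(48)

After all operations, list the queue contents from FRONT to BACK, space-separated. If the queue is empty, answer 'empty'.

Answer: 28 17 58 50 29 48

Derivation:
enqueue(76): [76]
dequeue(): []
enqueue(24): [24]
enqueue(93): [24, 93]
enqueue(73): [24, 93, 73]
dequeue(): [93, 73]
enqueue(28): [93, 73, 28]
enqueue(17): [93, 73, 28, 17]
dequeue(): [73, 28, 17]
dequeue(): [28, 17]
enqueue(58): [28, 17, 58]
enqueue(50): [28, 17, 58, 50]
enqueue(29): [28, 17, 58, 50, 29]
enqueue(48): [28, 17, 58, 50, 29, 48]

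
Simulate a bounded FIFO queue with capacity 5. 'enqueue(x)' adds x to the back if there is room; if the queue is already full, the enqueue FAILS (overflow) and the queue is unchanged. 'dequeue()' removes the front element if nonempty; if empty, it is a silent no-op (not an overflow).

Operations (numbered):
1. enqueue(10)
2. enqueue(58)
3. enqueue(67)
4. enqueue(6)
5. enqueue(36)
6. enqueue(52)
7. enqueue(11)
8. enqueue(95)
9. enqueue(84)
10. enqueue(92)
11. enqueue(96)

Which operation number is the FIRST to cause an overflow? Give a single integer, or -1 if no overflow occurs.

1. enqueue(10): size=1
2. enqueue(58): size=2
3. enqueue(67): size=3
4. enqueue(6): size=4
5. enqueue(36): size=5
6. enqueue(52): size=5=cap → OVERFLOW (fail)
7. enqueue(11): size=5=cap → OVERFLOW (fail)
8. enqueue(95): size=5=cap → OVERFLOW (fail)
9. enqueue(84): size=5=cap → OVERFLOW (fail)
10. enqueue(92): size=5=cap → OVERFLOW (fail)
11. enqueue(96): size=5=cap → OVERFLOW (fail)

Answer: 6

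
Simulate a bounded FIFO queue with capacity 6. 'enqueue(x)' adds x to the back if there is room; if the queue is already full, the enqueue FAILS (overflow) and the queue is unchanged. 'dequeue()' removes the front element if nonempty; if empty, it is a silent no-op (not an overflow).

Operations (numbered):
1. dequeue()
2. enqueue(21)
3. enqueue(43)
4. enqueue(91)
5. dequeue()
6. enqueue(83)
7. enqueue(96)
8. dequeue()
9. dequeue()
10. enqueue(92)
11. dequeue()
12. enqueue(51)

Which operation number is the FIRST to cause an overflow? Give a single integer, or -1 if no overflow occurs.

1. dequeue(): empty, no-op, size=0
2. enqueue(21): size=1
3. enqueue(43): size=2
4. enqueue(91): size=3
5. dequeue(): size=2
6. enqueue(83): size=3
7. enqueue(96): size=4
8. dequeue(): size=3
9. dequeue(): size=2
10. enqueue(92): size=3
11. dequeue(): size=2
12. enqueue(51): size=3

Answer: -1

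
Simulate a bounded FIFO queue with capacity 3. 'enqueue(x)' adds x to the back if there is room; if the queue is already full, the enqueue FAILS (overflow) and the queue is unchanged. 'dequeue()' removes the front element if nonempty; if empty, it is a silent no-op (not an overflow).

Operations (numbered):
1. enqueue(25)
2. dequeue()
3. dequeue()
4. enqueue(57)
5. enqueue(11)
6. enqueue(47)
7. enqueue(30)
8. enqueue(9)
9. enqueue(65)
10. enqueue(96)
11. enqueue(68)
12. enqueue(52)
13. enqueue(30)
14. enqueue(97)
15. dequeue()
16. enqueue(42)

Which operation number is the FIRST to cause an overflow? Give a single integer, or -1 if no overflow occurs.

1. enqueue(25): size=1
2. dequeue(): size=0
3. dequeue(): empty, no-op, size=0
4. enqueue(57): size=1
5. enqueue(11): size=2
6. enqueue(47): size=3
7. enqueue(30): size=3=cap → OVERFLOW (fail)
8. enqueue(9): size=3=cap → OVERFLOW (fail)
9. enqueue(65): size=3=cap → OVERFLOW (fail)
10. enqueue(96): size=3=cap → OVERFLOW (fail)
11. enqueue(68): size=3=cap → OVERFLOW (fail)
12. enqueue(52): size=3=cap → OVERFLOW (fail)
13. enqueue(30): size=3=cap → OVERFLOW (fail)
14. enqueue(97): size=3=cap → OVERFLOW (fail)
15. dequeue(): size=2
16. enqueue(42): size=3

Answer: 7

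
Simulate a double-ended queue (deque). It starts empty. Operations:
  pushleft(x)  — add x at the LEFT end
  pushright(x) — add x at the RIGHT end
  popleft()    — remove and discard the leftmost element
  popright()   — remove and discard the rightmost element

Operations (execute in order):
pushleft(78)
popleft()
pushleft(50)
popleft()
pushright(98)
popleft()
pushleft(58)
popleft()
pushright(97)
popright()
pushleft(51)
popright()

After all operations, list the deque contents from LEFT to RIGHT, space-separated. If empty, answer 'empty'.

pushleft(78): [78]
popleft(): []
pushleft(50): [50]
popleft(): []
pushright(98): [98]
popleft(): []
pushleft(58): [58]
popleft(): []
pushright(97): [97]
popright(): []
pushleft(51): [51]
popright(): []

Answer: empty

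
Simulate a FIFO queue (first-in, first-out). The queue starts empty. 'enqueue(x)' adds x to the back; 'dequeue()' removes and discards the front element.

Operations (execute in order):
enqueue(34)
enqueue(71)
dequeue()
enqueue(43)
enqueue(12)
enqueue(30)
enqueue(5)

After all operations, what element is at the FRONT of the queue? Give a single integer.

Answer: 71

Derivation:
enqueue(34): queue = [34]
enqueue(71): queue = [34, 71]
dequeue(): queue = [71]
enqueue(43): queue = [71, 43]
enqueue(12): queue = [71, 43, 12]
enqueue(30): queue = [71, 43, 12, 30]
enqueue(5): queue = [71, 43, 12, 30, 5]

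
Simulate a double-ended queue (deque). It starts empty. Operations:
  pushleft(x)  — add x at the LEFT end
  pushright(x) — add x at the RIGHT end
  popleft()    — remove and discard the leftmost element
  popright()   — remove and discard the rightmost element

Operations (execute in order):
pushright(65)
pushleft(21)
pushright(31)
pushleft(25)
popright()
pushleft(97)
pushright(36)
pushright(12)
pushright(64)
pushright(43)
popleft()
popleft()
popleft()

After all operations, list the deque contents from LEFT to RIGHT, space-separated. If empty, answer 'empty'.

Answer: 65 36 12 64 43

Derivation:
pushright(65): [65]
pushleft(21): [21, 65]
pushright(31): [21, 65, 31]
pushleft(25): [25, 21, 65, 31]
popright(): [25, 21, 65]
pushleft(97): [97, 25, 21, 65]
pushright(36): [97, 25, 21, 65, 36]
pushright(12): [97, 25, 21, 65, 36, 12]
pushright(64): [97, 25, 21, 65, 36, 12, 64]
pushright(43): [97, 25, 21, 65, 36, 12, 64, 43]
popleft(): [25, 21, 65, 36, 12, 64, 43]
popleft(): [21, 65, 36, 12, 64, 43]
popleft(): [65, 36, 12, 64, 43]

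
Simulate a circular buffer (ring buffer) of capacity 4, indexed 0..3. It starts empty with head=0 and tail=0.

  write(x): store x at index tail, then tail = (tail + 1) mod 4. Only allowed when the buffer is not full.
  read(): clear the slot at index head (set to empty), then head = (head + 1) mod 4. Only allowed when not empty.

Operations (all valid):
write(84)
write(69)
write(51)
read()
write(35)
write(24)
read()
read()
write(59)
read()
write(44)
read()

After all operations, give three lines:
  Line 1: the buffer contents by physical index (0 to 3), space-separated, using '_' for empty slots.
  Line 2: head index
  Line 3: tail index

write(84): buf=[84 _ _ _], head=0, tail=1, size=1
write(69): buf=[84 69 _ _], head=0, tail=2, size=2
write(51): buf=[84 69 51 _], head=0, tail=3, size=3
read(): buf=[_ 69 51 _], head=1, tail=3, size=2
write(35): buf=[_ 69 51 35], head=1, tail=0, size=3
write(24): buf=[24 69 51 35], head=1, tail=1, size=4
read(): buf=[24 _ 51 35], head=2, tail=1, size=3
read(): buf=[24 _ _ 35], head=3, tail=1, size=2
write(59): buf=[24 59 _ 35], head=3, tail=2, size=3
read(): buf=[24 59 _ _], head=0, tail=2, size=2
write(44): buf=[24 59 44 _], head=0, tail=3, size=3
read(): buf=[_ 59 44 _], head=1, tail=3, size=2

Answer: _ 59 44 _
1
3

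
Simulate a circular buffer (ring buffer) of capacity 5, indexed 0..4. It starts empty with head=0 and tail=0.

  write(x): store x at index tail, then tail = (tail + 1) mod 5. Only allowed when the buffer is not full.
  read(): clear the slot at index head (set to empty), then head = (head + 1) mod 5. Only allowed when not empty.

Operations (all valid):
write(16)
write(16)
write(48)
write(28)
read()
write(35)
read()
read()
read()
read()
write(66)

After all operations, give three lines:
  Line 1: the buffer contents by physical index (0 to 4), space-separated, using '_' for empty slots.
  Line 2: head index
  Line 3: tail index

Answer: 66 _ _ _ _
0
1

Derivation:
write(16): buf=[16 _ _ _ _], head=0, tail=1, size=1
write(16): buf=[16 16 _ _ _], head=0, tail=2, size=2
write(48): buf=[16 16 48 _ _], head=0, tail=3, size=3
write(28): buf=[16 16 48 28 _], head=0, tail=4, size=4
read(): buf=[_ 16 48 28 _], head=1, tail=4, size=3
write(35): buf=[_ 16 48 28 35], head=1, tail=0, size=4
read(): buf=[_ _ 48 28 35], head=2, tail=0, size=3
read(): buf=[_ _ _ 28 35], head=3, tail=0, size=2
read(): buf=[_ _ _ _ 35], head=4, tail=0, size=1
read(): buf=[_ _ _ _ _], head=0, tail=0, size=0
write(66): buf=[66 _ _ _ _], head=0, tail=1, size=1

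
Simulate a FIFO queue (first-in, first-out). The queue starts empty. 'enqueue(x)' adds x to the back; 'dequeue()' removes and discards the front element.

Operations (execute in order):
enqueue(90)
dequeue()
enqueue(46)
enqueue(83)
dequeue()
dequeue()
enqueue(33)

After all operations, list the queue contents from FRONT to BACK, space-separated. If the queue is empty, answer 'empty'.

enqueue(90): [90]
dequeue(): []
enqueue(46): [46]
enqueue(83): [46, 83]
dequeue(): [83]
dequeue(): []
enqueue(33): [33]

Answer: 33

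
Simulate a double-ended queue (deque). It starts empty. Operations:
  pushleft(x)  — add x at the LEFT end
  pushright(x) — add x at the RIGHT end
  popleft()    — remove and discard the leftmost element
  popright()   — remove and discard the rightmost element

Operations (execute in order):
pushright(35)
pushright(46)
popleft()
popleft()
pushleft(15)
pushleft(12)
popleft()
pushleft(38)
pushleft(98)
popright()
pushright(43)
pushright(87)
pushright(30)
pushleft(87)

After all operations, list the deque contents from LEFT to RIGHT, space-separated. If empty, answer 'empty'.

Answer: 87 98 38 43 87 30

Derivation:
pushright(35): [35]
pushright(46): [35, 46]
popleft(): [46]
popleft(): []
pushleft(15): [15]
pushleft(12): [12, 15]
popleft(): [15]
pushleft(38): [38, 15]
pushleft(98): [98, 38, 15]
popright(): [98, 38]
pushright(43): [98, 38, 43]
pushright(87): [98, 38, 43, 87]
pushright(30): [98, 38, 43, 87, 30]
pushleft(87): [87, 98, 38, 43, 87, 30]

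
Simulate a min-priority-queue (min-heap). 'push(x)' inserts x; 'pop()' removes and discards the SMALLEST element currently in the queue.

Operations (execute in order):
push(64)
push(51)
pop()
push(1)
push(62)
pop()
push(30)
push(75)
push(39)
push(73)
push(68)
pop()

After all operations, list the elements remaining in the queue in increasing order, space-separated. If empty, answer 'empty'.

Answer: 39 62 64 68 73 75

Derivation:
push(64): heap contents = [64]
push(51): heap contents = [51, 64]
pop() → 51: heap contents = [64]
push(1): heap contents = [1, 64]
push(62): heap contents = [1, 62, 64]
pop() → 1: heap contents = [62, 64]
push(30): heap contents = [30, 62, 64]
push(75): heap contents = [30, 62, 64, 75]
push(39): heap contents = [30, 39, 62, 64, 75]
push(73): heap contents = [30, 39, 62, 64, 73, 75]
push(68): heap contents = [30, 39, 62, 64, 68, 73, 75]
pop() → 30: heap contents = [39, 62, 64, 68, 73, 75]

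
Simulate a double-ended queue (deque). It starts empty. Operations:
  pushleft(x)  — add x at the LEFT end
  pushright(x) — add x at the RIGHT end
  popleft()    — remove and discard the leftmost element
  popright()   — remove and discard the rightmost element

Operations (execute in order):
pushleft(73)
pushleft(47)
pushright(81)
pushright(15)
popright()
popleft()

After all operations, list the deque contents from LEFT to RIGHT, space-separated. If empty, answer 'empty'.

pushleft(73): [73]
pushleft(47): [47, 73]
pushright(81): [47, 73, 81]
pushright(15): [47, 73, 81, 15]
popright(): [47, 73, 81]
popleft(): [73, 81]

Answer: 73 81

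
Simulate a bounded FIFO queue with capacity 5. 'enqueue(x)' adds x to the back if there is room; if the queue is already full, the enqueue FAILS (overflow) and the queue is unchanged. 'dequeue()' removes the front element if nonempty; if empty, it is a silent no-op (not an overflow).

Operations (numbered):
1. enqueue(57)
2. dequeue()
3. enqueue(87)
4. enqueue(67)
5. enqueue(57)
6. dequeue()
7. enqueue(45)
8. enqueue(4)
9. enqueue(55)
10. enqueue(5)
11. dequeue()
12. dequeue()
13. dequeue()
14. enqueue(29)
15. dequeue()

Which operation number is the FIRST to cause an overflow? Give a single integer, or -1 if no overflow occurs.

1. enqueue(57): size=1
2. dequeue(): size=0
3. enqueue(87): size=1
4. enqueue(67): size=2
5. enqueue(57): size=3
6. dequeue(): size=2
7. enqueue(45): size=3
8. enqueue(4): size=4
9. enqueue(55): size=5
10. enqueue(5): size=5=cap → OVERFLOW (fail)
11. dequeue(): size=4
12. dequeue(): size=3
13. dequeue(): size=2
14. enqueue(29): size=3
15. dequeue(): size=2

Answer: 10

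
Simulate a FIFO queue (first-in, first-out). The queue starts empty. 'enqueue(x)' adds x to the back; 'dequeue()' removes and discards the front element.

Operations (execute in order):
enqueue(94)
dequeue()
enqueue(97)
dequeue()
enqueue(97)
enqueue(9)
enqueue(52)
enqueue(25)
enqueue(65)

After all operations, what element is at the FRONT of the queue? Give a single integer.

enqueue(94): queue = [94]
dequeue(): queue = []
enqueue(97): queue = [97]
dequeue(): queue = []
enqueue(97): queue = [97]
enqueue(9): queue = [97, 9]
enqueue(52): queue = [97, 9, 52]
enqueue(25): queue = [97, 9, 52, 25]
enqueue(65): queue = [97, 9, 52, 25, 65]

Answer: 97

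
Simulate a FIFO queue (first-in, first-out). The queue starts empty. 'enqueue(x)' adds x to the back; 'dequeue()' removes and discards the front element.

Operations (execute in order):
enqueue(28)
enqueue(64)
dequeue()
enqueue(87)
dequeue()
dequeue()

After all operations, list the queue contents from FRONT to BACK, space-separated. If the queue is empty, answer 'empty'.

Answer: empty

Derivation:
enqueue(28): [28]
enqueue(64): [28, 64]
dequeue(): [64]
enqueue(87): [64, 87]
dequeue(): [87]
dequeue(): []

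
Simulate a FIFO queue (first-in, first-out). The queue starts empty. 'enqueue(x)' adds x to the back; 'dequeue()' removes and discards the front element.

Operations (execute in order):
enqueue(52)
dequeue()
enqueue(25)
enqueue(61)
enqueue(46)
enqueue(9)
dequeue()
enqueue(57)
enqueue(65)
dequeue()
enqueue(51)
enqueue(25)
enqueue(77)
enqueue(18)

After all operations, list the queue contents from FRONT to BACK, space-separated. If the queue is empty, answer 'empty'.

Answer: 46 9 57 65 51 25 77 18

Derivation:
enqueue(52): [52]
dequeue(): []
enqueue(25): [25]
enqueue(61): [25, 61]
enqueue(46): [25, 61, 46]
enqueue(9): [25, 61, 46, 9]
dequeue(): [61, 46, 9]
enqueue(57): [61, 46, 9, 57]
enqueue(65): [61, 46, 9, 57, 65]
dequeue(): [46, 9, 57, 65]
enqueue(51): [46, 9, 57, 65, 51]
enqueue(25): [46, 9, 57, 65, 51, 25]
enqueue(77): [46, 9, 57, 65, 51, 25, 77]
enqueue(18): [46, 9, 57, 65, 51, 25, 77, 18]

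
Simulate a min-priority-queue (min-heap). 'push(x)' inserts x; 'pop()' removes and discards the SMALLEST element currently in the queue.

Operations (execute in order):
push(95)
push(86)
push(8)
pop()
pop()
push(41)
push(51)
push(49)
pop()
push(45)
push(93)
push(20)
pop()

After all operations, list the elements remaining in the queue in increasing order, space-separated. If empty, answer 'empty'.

push(95): heap contents = [95]
push(86): heap contents = [86, 95]
push(8): heap contents = [8, 86, 95]
pop() → 8: heap contents = [86, 95]
pop() → 86: heap contents = [95]
push(41): heap contents = [41, 95]
push(51): heap contents = [41, 51, 95]
push(49): heap contents = [41, 49, 51, 95]
pop() → 41: heap contents = [49, 51, 95]
push(45): heap contents = [45, 49, 51, 95]
push(93): heap contents = [45, 49, 51, 93, 95]
push(20): heap contents = [20, 45, 49, 51, 93, 95]
pop() → 20: heap contents = [45, 49, 51, 93, 95]

Answer: 45 49 51 93 95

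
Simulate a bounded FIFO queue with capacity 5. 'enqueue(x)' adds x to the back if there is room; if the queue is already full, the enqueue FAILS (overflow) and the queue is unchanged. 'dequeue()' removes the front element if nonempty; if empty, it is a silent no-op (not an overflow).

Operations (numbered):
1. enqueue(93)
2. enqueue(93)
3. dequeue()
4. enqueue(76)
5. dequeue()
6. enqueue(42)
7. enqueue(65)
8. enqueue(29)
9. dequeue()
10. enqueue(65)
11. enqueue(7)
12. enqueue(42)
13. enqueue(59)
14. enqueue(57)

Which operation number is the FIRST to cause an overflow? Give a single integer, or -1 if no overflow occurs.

Answer: 12

Derivation:
1. enqueue(93): size=1
2. enqueue(93): size=2
3. dequeue(): size=1
4. enqueue(76): size=2
5. dequeue(): size=1
6. enqueue(42): size=2
7. enqueue(65): size=3
8. enqueue(29): size=4
9. dequeue(): size=3
10. enqueue(65): size=4
11. enqueue(7): size=5
12. enqueue(42): size=5=cap → OVERFLOW (fail)
13. enqueue(59): size=5=cap → OVERFLOW (fail)
14. enqueue(57): size=5=cap → OVERFLOW (fail)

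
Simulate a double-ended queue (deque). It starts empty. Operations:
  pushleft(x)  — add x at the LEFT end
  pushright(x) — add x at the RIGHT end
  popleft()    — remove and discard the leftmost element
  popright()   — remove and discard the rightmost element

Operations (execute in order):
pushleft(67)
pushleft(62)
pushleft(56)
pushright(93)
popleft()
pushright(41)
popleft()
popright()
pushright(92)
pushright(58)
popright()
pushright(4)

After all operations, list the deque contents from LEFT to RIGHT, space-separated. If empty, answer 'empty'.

pushleft(67): [67]
pushleft(62): [62, 67]
pushleft(56): [56, 62, 67]
pushright(93): [56, 62, 67, 93]
popleft(): [62, 67, 93]
pushright(41): [62, 67, 93, 41]
popleft(): [67, 93, 41]
popright(): [67, 93]
pushright(92): [67, 93, 92]
pushright(58): [67, 93, 92, 58]
popright(): [67, 93, 92]
pushright(4): [67, 93, 92, 4]

Answer: 67 93 92 4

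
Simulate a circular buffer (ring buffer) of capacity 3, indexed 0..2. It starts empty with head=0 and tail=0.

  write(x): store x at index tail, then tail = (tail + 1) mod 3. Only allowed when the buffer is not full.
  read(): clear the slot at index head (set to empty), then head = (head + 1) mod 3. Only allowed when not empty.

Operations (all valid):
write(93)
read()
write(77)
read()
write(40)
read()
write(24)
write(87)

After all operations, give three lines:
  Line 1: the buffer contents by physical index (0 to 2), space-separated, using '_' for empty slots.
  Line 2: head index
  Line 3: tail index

Answer: 24 87 _
0
2

Derivation:
write(93): buf=[93 _ _], head=0, tail=1, size=1
read(): buf=[_ _ _], head=1, tail=1, size=0
write(77): buf=[_ 77 _], head=1, tail=2, size=1
read(): buf=[_ _ _], head=2, tail=2, size=0
write(40): buf=[_ _ 40], head=2, tail=0, size=1
read(): buf=[_ _ _], head=0, tail=0, size=0
write(24): buf=[24 _ _], head=0, tail=1, size=1
write(87): buf=[24 87 _], head=0, tail=2, size=2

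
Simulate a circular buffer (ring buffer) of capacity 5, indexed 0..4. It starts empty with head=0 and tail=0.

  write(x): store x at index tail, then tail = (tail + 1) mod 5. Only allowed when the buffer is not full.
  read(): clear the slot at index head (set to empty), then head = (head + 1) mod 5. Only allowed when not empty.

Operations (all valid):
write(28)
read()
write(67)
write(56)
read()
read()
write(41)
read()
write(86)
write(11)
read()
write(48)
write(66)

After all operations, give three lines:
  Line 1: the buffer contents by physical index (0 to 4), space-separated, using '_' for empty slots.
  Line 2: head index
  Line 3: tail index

Answer: 11 48 66 _ _
0
3

Derivation:
write(28): buf=[28 _ _ _ _], head=0, tail=1, size=1
read(): buf=[_ _ _ _ _], head=1, tail=1, size=0
write(67): buf=[_ 67 _ _ _], head=1, tail=2, size=1
write(56): buf=[_ 67 56 _ _], head=1, tail=3, size=2
read(): buf=[_ _ 56 _ _], head=2, tail=3, size=1
read(): buf=[_ _ _ _ _], head=3, tail=3, size=0
write(41): buf=[_ _ _ 41 _], head=3, tail=4, size=1
read(): buf=[_ _ _ _ _], head=4, tail=4, size=0
write(86): buf=[_ _ _ _ 86], head=4, tail=0, size=1
write(11): buf=[11 _ _ _ 86], head=4, tail=1, size=2
read(): buf=[11 _ _ _ _], head=0, tail=1, size=1
write(48): buf=[11 48 _ _ _], head=0, tail=2, size=2
write(66): buf=[11 48 66 _ _], head=0, tail=3, size=3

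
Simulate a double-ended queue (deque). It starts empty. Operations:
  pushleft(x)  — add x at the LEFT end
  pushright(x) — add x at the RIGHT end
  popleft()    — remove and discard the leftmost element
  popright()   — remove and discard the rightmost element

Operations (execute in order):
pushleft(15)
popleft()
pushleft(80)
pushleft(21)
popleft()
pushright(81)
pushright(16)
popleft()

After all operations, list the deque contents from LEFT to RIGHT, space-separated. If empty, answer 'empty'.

Answer: 81 16

Derivation:
pushleft(15): [15]
popleft(): []
pushleft(80): [80]
pushleft(21): [21, 80]
popleft(): [80]
pushright(81): [80, 81]
pushright(16): [80, 81, 16]
popleft(): [81, 16]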